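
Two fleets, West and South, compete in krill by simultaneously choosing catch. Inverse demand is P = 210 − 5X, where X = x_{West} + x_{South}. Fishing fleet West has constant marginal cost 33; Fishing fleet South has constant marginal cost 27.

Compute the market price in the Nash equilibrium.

90

Fishing fleet West's profit: π = x_{West}(210 − 5(x_{West} + x_{South})) − 33x_{West}.
∂π/∂x_{West} = 177 − 10x_{West} − 5x_{South} = 0, so x_{West} = 17.7 − 0.5x_{South}.
By the same steps for South: x_{South} = 18.3 − 0.5x_{West}.
Substituting the second reaction function into the first: x_{West} = 17.7 − 0.5(18.3 − 0.5x_{West}), which gives 0.75x_{West} = 8.55 ⇒ x_{West} = 11.4.
Then x_{South} = 18.3 − 0.5·11.4 = 12.6.
Equilibrium price: P = 210 − 5·24 = 90.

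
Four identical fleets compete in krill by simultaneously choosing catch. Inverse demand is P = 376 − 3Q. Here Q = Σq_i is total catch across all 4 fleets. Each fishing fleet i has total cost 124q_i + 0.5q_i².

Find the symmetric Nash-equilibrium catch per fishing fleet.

A representative fishing fleet's profit is π_i = q_i(376 − 3Q) − 124q_i − 0.5q_i², with Q = q_i + Σ_{j≠i} q_j.
First-order condition: 252 − 7q_i − 3Σ_{j≠i} q_j = 0.
In a symmetric equilibrium every fishing fleet chooses the same q, so Σ_{j≠i} q_j = 3q. The condition becomes 252 − 16q = 0, giving q = 252/16 = 15.75.

15.75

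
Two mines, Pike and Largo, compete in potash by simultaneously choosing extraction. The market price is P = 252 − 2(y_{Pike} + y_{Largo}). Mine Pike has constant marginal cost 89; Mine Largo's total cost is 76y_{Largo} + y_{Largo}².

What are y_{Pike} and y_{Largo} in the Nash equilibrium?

31.3, 18.9

Mine Pike's profit: π = y_{Pike}(252 − 2(y_{Pike} + y_{Largo})) − 89y_{Pike}.
∂π/∂y_{Pike} = 163 − 4y_{Pike} − 2y_{Largo} = 0, so y_{Pike} = 40.75 − 0.5y_{Largo}.
For Largo: ∂π/∂y_{Largo} = 176 − 6y_{Largo} − 2y_{Pike} = 0 ⇒ y_{Largo} = 88/3 − (1/3)y_{Pike}.
Solving the two reaction functions simultaneously: (1 − (−0.5)(−1/3))y_{Pike} = 40.75 − 0.5·(88/3), so (5/6)y_{Pike} = 313/12 and y_{Pike} = 31.3.
Then y_{Largo} = 88/3 − (1/3)·31.3 = 18.9.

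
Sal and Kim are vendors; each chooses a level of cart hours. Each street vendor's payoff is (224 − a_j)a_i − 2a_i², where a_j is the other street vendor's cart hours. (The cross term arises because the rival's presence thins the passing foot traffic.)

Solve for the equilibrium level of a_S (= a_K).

44.8

Sal's payoff is (224 − a_K)a_S − 2a_S².
∂π/∂a_S = 224 − a_K − 4a_S = 0, so a_S = 56 − 0.25a_K.
The game is symmetric, so in equilibrium a_K = a_S: the reaction function gives 1.25a_S = 56, hence a_S = 44.8.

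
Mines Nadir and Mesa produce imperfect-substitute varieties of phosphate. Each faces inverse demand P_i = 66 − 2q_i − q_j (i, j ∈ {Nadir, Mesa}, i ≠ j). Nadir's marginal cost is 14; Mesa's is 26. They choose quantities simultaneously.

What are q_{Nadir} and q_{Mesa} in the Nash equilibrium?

Mine Nadir's profit: π = q_{Nadir}(66 − 2q_{Nadir} − q_{Mesa}) − 14q_{Nadir}.
∂π/∂q_{Nadir} = 52 − 4q_{Nadir} − q_{Mesa} = 0 ⇒ q_{Nadir} = 13 − 0.25q_{Mesa}.
Similarly q_{Mesa} = 10 − 0.25q_{Nadir}.
Substituting the second reaction function into the first: q_{Nadir} = 13 − 0.25(10 − 0.25q_{Nadir}), which gives 0.9375q_{Nadir} = 10.5 ⇒ q_{Nadir} = 11.2.
Then q_{Mesa} = 10 − 0.25·11.2 = 7.2.

11.2, 7.2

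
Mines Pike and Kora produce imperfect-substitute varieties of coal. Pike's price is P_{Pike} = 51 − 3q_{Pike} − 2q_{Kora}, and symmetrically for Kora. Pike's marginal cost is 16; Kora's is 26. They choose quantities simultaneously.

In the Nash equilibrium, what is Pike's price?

31

Mine Pike's profit: π = q_{Pike}(51 − 3q_{Pike} − 2q_{Kora}) − 16q_{Pike}.
∂π/∂q_{Pike} = 35 − 6q_{Pike} − 2q_{Kora} = 0 ⇒ q_{Pike} = 35/6 − (1/3)q_{Kora}.
Similarly q_{Kora} = 25/6 − (1/3)q_{Pike}.
Plugging q_{Kora} into Pike's best response: q_{Pike} = 35/6 − (1/3)(25/6 − (1/3)q_{Pike}) ⇒ (8/9)q_{Pike} = 40/9, so q_{Pike} = 5.
Then q_{Kora} = 25/6 − (1/3)·5 = 2.5.
P_{Pike} = 51 − 3·5 − 2·2.5 = 31.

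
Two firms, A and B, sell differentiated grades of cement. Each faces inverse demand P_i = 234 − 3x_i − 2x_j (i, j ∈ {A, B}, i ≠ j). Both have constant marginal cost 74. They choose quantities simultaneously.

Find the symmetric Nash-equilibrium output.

20

Firm A's profit: π = x_A(234 − 3x_A − 2x_B) − 74x_A.
∂π/∂x_A = 160 − 6x_A − 2x_B = 0 ⇒ x_A = 80/3 − (1/3)x_B.
The game is symmetric, so in equilibrium x_B = x_A: the reaction function gives (4/3)x_A = 80/3, hence x_A = 20.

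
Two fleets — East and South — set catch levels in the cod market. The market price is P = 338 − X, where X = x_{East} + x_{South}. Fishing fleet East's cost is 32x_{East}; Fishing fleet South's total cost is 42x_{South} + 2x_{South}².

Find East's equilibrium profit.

19600

Fishing fleet East's profit: π = x_{East}(338 − (x_{East} + x_{South})) − 32x_{East}.
∂π/∂x_{East} = 306 − 2x_{East} − x_{South} = 0, so x_{East} = 153 − 0.5x_{South}.
For South: ∂π/∂x_{South} = 296 − 6x_{South} − x_{East} = 0 ⇒ x_{South} = 148/3 − (1/6)x_{East}.
Substituting the second reaction function into the first: x_{East} = 153 − 0.5(148/3 − (1/6)x_{East}), which gives (11/12)x_{East} = 385/3 ⇒ x_{East} = 140.
Then x_{South} = 148/3 − (1/6)·140 = 26.
Price P = 338 − 166 = 172.
East's profit: (172 − 32)·140 = 19600.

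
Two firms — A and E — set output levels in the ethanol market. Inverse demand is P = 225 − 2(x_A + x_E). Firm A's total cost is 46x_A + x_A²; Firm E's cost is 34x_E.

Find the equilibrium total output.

56.1

Firm A's profit: π = x_A(225 − 2(x_A + x_E)) − 46x_A − x_A².
∂π/∂x_A = 179 − 6x_A − 2x_E = 0, so x_A = 179/6 − (1/3)x_E.
For E: ∂π/∂x_E = 191 − 4x_E − 2x_A = 0 ⇒ x_E = 47.75 − 0.5x_A.
Solving the two reaction functions simultaneously: (1 − (−1/3)(−0.5))x_A = 179/6 − (1/3)·47.75, so (5/6)x_A = 167/12 and x_A = 16.7.
Then x_E = 47.75 − 0.5·16.7 = 39.4.
Total output: 16.7 + 39.4 = 56.1.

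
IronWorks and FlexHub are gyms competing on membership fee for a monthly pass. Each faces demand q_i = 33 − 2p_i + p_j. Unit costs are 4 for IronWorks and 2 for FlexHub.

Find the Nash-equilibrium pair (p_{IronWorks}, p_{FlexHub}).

13.4, 12.6

IronWorks's profit: π = (p_{IronWorks} − 4)(33 − 2p_{IronWorks} + p_{FlexHub}).
∂π/∂p_{IronWorks} = 41 − 4p_{IronWorks} + p_{FlexHub} = 0 ⇒ p_{IronWorks} = 10.25 + 0.25p_{FlexHub}.
Similarly p_{FlexHub} = 9.25 + 0.25p_{IronWorks}.
Plugging p_{FlexHub} into IronWorks's best response: p_{IronWorks} = 10.25 + 0.25(9.25 + 0.25p_{IronWorks}) ⇒ 0.9375p_{IronWorks} = 12.5625, so p_{IronWorks} = 13.4.
Then p_{FlexHub} = 9.25 + 0.25·13.4 = 12.6.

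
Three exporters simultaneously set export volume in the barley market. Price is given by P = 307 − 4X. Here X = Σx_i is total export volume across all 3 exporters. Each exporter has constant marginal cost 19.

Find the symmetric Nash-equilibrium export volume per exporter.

18

A representative exporter's profit is π_i = x_i(307 − 4X) − 19x_i, with X = x_i + Σ_{j≠i} x_j.
First-order condition: 288 − 8x_i − 4Σ_{j≠i} x_j = 0.
Imposing symmetry (x_j = x for all j) turns Σ_{j≠i} x_j into 2x, so 288 = 16x and x = 18.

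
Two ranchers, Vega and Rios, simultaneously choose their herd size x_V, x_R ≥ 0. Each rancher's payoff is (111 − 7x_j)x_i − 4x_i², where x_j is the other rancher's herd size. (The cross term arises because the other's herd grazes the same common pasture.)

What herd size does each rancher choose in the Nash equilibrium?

Vega's payoff is (111 − 7x_R)x_V − 4x_V².
∂π/∂x_V = 111 − 7x_R − 8x_V = 0, so x_V = 13.875 − 0.875x_R.
Setting x_V = x_R in the reaction function: x_V = 13.875 − 0.875x_V, so x_V = 13.875 / 1.875 = 7.4.

7.4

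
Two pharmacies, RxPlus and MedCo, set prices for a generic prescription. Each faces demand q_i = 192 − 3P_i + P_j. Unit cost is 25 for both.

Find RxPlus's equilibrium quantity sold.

RxPlus's profit: π = (P_{RxPlus} − 25)(192 − 3P_{RxPlus} + P_{MedCo}).
∂π/∂P_{RxPlus} = 267 − 6P_{RxPlus} + P_{MedCo} = 0 ⇒ P_{RxPlus} = 44.5 + (1/6)P_{MedCo}.
Setting P_{RxPlus} = P_{MedCo} in the reaction function: P_{RxPlus} = 44.5 + (1/6)P_{RxPlus}, so P_{RxPlus} = 44.5 / (5/6) = 53.4.
q_{RxPlus} = 192 − 3·53.4 + 53.4 = 85.2.

85.2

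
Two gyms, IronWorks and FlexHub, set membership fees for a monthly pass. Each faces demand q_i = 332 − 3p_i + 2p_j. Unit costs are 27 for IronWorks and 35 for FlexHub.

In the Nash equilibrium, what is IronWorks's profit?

18135.1875

IronWorks's profit: π = (p_{IronWorks} − 27)(332 − 3p_{IronWorks} + 2p_{FlexHub}).
∂π/∂p_{IronWorks} = 413 − 6p_{IronWorks} + 2p_{FlexHub} = 0 ⇒ p_{IronWorks} = 413/6 + (1/3)p_{FlexHub}.
Similarly p_{FlexHub} = 437/6 + (1/3)p_{IronWorks}.
Plugging p_{FlexHub} into IronWorks's best response: p_{IronWorks} = 413/6 + (1/3)(437/6 + (1/3)p_{IronWorks}) ⇒ (8/9)p_{IronWorks} = 838/9, so p_{IronWorks} = 104.75.
Then p_{FlexHub} = 437/6 + (1/3)·104.75 = 107.75.
q_{IronWorks} = 332 − 3·104.75 + 2·107.75 = 233.25.
Profit = (104.75 − 27)·233.25 = 18135.1875.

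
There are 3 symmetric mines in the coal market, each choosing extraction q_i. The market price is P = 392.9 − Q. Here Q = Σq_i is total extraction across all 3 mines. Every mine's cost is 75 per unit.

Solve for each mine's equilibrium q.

A representative mine's profit is π_i = q_i(392.9 − Q) − 75q_i, with Q = q_i + Σ_{j≠i} q_j.
First-order condition: 317.9 − 2q_i − Σ_{j≠i} q_j = 0.
In a symmetric equilibrium every mine chooses the same q, so Σ_{j≠i} q_j = 2q. The condition becomes 317.9 − 4q = 0, giving q = 317.9/4 = 79.475.

79.475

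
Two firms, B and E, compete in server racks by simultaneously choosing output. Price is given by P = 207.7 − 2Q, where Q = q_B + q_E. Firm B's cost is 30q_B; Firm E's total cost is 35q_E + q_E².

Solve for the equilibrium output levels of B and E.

36.04, 16.77

Firm B's profit: π = q_B(207.7 − 2(q_B + q_E)) − 30q_B.
∂π/∂q_B = 177.7 − 4q_B − 2q_E = 0, so q_B = 44.425 − 0.5q_E.
For E: ∂π/∂q_E = 172.7 − 6q_E − 2q_B = 0 ⇒ q_E = 1727/60 − (1/3)q_B.
Substituting the second reaction function into the first: q_B = 44.425 − 0.5(1727/60 − (1/3)q_B), which gives (5/6)q_B = 901/30 ⇒ q_B = 36.04.
Then q_E = 1727/60 − (1/3)·36.04 = 16.77.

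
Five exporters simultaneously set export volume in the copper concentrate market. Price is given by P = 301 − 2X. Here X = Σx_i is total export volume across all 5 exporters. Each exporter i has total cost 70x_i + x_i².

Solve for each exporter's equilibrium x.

A representative exporter's profit is π_i = x_i(301 − 2X) − 70x_i − x_i², with X = x_i + Σ_{j≠i} x_j.
First-order condition: 231 − 6x_i − 2Σ_{j≠i} x_j = 0.
With identical exporters, set every x_j = x: then 231 − 6x − 8x = 0, i.e. x = 231/14 = 16.5.

16.5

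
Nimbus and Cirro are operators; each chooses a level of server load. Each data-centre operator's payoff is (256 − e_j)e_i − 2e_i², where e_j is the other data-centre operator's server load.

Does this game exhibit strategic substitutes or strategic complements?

Nimbus's payoff is (256 − e_C)e_N − 2e_N².
∂π/∂e_N = 256 − e_C − 4e_N = 0, so e_N = 64 − 0.25e_C.
The best-response slope de_N/de_C = −0.25 < 0: the reaction function is downward-sloping, so the choices are strategic substitutes.

strategic substitutes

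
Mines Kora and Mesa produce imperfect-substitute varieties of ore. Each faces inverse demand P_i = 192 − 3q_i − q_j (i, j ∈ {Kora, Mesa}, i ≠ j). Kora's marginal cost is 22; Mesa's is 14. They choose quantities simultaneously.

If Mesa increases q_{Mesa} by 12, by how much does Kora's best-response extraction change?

-2

Mine Kora's profit: π = q_{Kora}(192 − 3q_{Kora} − q_{Mesa}) − 22q_{Kora}.
∂π/∂q_{Kora} = 170 − 6q_{Kora} − q_{Mesa} = 0 ⇒ q_{Kora} = 85/3 − (1/6)q_{Mesa}.
The reaction-function slope is −1/6, so a 12-unit rise in q_{Mesa} moves q_{Kora} by −1/6 × 12 = −2. Kora's best response falls — the actions are strategic substitutes.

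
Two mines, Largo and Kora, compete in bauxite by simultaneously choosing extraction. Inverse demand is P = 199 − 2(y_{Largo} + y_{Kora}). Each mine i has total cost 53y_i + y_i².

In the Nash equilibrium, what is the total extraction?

Mine Largo's profit: π = y_{Largo}(199 − 2(y_{Largo} + y_{Kora})) − 53y_{Largo} − y_{Largo}².
∂π/∂y_{Largo} = 146 − 6y_{Largo} − 2y_{Kora} = 0, so y_{Largo} = 73/3 − (1/3)y_{Kora}.
The game is symmetric, so in equilibrium y_{Kora} = y_{Largo}: the reaction function gives (4/3)y_{Largo} = 73/3, hence y_{Largo} = 18.25.
Total extraction: 18.25 + 18.25 = 36.5.

36.5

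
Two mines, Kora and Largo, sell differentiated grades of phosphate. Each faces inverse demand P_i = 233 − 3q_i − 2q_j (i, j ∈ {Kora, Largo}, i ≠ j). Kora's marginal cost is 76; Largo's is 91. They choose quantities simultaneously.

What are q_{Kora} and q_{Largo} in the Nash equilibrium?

20.5625, 16.8125

Mine Kora's profit: π = q_{Kora}(233 − 3q_{Kora} − 2q_{Largo}) − 76q_{Kora}.
∂π/∂q_{Kora} = 157 − 6q_{Kora} − 2q_{Largo} = 0 ⇒ q_{Kora} = 157/6 − (1/3)q_{Largo}.
Similarly q_{Largo} = 71/3 − (1/3)q_{Kora}.
Solving the two reaction functions simultaneously: (1 − (−1/3)(−1/3))q_{Kora} = 157/6 − (1/3)·(71/3), so (8/9)q_{Kora} = 329/18 and q_{Kora} = 20.5625.
Then q_{Largo} = 71/3 − (1/3)·20.5625 = 16.8125.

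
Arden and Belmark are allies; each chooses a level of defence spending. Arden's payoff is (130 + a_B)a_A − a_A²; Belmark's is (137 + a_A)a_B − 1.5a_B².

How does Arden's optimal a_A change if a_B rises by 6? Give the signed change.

3

Expanding Arden's payoff: 130a_A + a_Ba_A − a_A².
∂π/∂a_A = 130 + a_B − 2a_A = 0, so a_A = 65 + 0.5a_B.
The reaction-function slope is 0.5, so a 6-unit rise in a_B moves a_A by 0.5 × 6 = 3. Arden's best response rises — the actions are strategic complements.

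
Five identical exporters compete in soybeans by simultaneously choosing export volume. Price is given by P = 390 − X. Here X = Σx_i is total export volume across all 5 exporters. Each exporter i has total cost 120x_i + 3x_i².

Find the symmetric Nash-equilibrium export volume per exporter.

22.5

A representative exporter's profit is π_i = x_i(390 − X) − 120x_i − 3x_i², with X = x_i + Σ_{j≠i} x_j.
First-order condition: 270 − 8x_i − Σ_{j≠i} x_j = 0.
In a symmetric equilibrium every exporter chooses the same x, so Σ_{j≠i} x_j = 4x. The condition becomes 270 − 12x = 0, giving x = 270/12 = 22.5.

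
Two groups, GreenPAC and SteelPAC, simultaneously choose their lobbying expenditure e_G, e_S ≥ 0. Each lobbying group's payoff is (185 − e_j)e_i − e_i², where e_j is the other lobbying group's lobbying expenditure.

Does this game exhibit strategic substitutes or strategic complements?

strategic substitutes

GreenPAC's payoff is (185 − e_S)e_G − e_G².
∂π/∂e_G = 185 − e_S − 2e_G = 0, so e_G = 92.5 − 0.5e_S.
The best-response slope de_G/de_S = −0.5 < 0: the reaction function is downward-sloping, so the choices are strategic substitutes.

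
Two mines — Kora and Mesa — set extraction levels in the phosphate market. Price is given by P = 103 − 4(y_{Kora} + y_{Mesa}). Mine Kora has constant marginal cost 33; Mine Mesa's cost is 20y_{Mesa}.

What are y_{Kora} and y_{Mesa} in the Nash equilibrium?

Mine Kora's profit: π = y_{Kora}(103 − 4(y_{Kora} + y_{Mesa})) − 33y_{Kora}.
∂π/∂y_{Kora} = 70 − 8y_{Kora} − 4y_{Mesa} = 0, so y_{Kora} = 8.75 − 0.5y_{Mesa}.
By the same steps for Mesa: y_{Mesa} = 10.375 − 0.5y_{Kora}.
Solving the two reaction functions simultaneously: (1 − (−0.5)(−0.5))y_{Kora} = 8.75 − 0.5·10.375, so 0.75y_{Kora} = 3.5625 and y_{Kora} = 4.75.
Then y_{Mesa} = 10.375 − 0.5·4.75 = 8.

4.75, 8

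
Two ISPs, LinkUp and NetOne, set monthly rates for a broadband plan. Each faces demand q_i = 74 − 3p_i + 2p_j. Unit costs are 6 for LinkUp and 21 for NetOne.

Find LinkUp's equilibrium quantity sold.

59.4375

LinkUp's profit: π = (p_{LinkUp} − 6)(74 − 3p_{LinkUp} + 2p_{NetOne}).
∂π/∂p_{LinkUp} = 92 − 6p_{LinkUp} + 2p_{NetOne} = 0 ⇒ p_{LinkUp} = 46/3 + (1/3)p_{NetOne}.
Similarly p_{NetOne} = 137/6 + (1/3)p_{LinkUp}.
Plugging p_{NetOne} into LinkUp's best response: p_{LinkUp} = 46/3 + (1/3)(137/6 + (1/3)p_{LinkUp}) ⇒ (8/9)p_{LinkUp} = 413/18, so p_{LinkUp} = 25.8125.
Then p_{NetOne} = 137/6 + (1/3)·25.8125 = 31.4375.
q_{LinkUp} = 74 − 3·25.8125 + 2·31.4375 = 59.4375.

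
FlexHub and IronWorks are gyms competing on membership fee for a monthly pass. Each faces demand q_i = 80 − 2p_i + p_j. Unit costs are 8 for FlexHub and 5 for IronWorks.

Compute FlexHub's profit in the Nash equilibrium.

1113.92

FlexHub's profit: π = (p_{FlexHub} − 8)(80 − 2p_{FlexHub} + p_{IronWorks}).
∂π/∂p_{FlexHub} = 96 − 4p_{FlexHub} + p_{IronWorks} = 0 ⇒ p_{FlexHub} = 24 + 0.25p_{IronWorks}.
Similarly p_{IronWorks} = 22.5 + 0.25p_{FlexHub}.
Plugging p_{IronWorks} into FlexHub's best response: p_{FlexHub} = 24 + 0.25(22.5 + 0.25p_{FlexHub}) ⇒ 0.9375p_{FlexHub} = 29.625, so p_{FlexHub} = 31.6.
Then p_{IronWorks} = 22.5 + 0.25·31.6 = 30.4.
q_{FlexHub} = 80 − 2·31.6 + 30.4 = 47.2.
Profit = (31.6 − 8)·47.2 = 1113.92.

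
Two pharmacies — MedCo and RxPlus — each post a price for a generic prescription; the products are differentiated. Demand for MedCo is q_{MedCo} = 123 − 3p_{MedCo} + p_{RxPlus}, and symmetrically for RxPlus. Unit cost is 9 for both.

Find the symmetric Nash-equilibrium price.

MedCo's profit: π = (p_{MedCo} − 9)(123 − 3p_{MedCo} + p_{RxPlus}).
∂π/∂p_{MedCo} = 150 − 6p_{MedCo} + p_{RxPlus} = 0 ⇒ p_{MedCo} = 25 + (1/6)p_{RxPlus}.
By symmetry p_{RxPlus} = p_{MedCo}; substituting into the reaction function, (5/6)p_{MedCo} = 25 and p_{MedCo} = 30.

30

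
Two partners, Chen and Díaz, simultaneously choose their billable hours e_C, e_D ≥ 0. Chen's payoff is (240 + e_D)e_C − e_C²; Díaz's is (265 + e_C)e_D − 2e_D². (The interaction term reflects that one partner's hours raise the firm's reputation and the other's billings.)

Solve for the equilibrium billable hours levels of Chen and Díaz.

175, 110

Expanding Chen's payoff: 240e_C + e_De_C − e_C².
∂π/∂e_C = 240 + e_D − 2e_C = 0, so e_C = 120 + 0.5e_D.
Likewise for Díaz: e_D = 66.25 + 0.25e_C.
Plugging e_D into Chen's best response: e_C = 120 + 0.5(66.25 + 0.25e_C) ⇒ 0.875e_C = 153.125, so e_C = 175.
Then e_D = 66.25 + 0.25·175 = 110.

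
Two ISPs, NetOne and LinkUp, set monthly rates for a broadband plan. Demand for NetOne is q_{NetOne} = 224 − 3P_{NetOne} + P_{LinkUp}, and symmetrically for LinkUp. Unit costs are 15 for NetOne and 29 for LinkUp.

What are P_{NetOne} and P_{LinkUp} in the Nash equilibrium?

NetOne's profit: π = (P_{NetOne} − 15)(224 − 3P_{NetOne} + P_{LinkUp}).
∂π/∂P_{NetOne} = 269 − 6P_{NetOne} + P_{LinkUp} = 0 ⇒ P_{NetOne} = 269/6 + (1/6)P_{LinkUp}.
Similarly P_{LinkUp} = 311/6 + (1/6)P_{NetOne}.
Solving the two reaction functions simultaneously: (1 − (1/6)(1/6))P_{NetOne} = 269/6 + (1/6)·(311/6), so (35/36)P_{NetOne} = 1925/36 and P_{NetOne} = 55.
Then P_{LinkUp} = 311/6 + (1/6)·55 = 61.

55, 61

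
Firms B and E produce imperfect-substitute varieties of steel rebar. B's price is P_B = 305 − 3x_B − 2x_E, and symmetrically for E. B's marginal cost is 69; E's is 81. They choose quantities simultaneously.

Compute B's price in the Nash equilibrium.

159.75

Firm B's profit: π = x_B(305 − 3x_B − 2x_E) − 69x_B.
∂π/∂x_B = 236 − 6x_B − 2x_E = 0 ⇒ x_B = 118/3 − (1/3)x_E.
Similarly x_E = 112/3 − (1/3)x_B.
Plugging x_E into B's best response: x_B = 118/3 − (1/3)(112/3 − (1/3)x_B) ⇒ (8/9)x_B = 242/9, so x_B = 30.25.
Then x_E = 112/3 − (1/3)·30.25 = 27.25.
P_B = 305 − 3·30.25 − 2·27.25 = 159.75.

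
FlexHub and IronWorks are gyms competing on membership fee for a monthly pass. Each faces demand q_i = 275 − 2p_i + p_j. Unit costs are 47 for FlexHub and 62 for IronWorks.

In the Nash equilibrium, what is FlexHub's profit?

FlexHub's profit: π = (p_{FlexHub} − 47)(275 − 2p_{FlexHub} + p_{IronWorks}).
∂π/∂p_{FlexHub} = 369 − 4p_{FlexHub} + p_{IronWorks} = 0 ⇒ p_{FlexHub} = 92.25 + 0.25p_{IronWorks}.
Similarly p_{IronWorks} = 99.75 + 0.25p_{FlexHub}.
Plugging p_{IronWorks} into FlexHub's best response: p_{FlexHub} = 92.25 + 0.25(99.75 + 0.25p_{FlexHub}) ⇒ 0.9375p_{FlexHub} = 117.1875, so p_{FlexHub} = 125.
Then p_{IronWorks} = 99.75 + 0.25·125 = 131.
q_{FlexHub} = 275 − 2·125 + 131 = 156.
Profit = (125 − 47)·156 = 12168.

12168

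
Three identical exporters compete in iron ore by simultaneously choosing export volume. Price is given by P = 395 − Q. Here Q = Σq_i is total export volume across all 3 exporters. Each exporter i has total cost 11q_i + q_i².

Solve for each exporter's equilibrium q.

64

A representative exporter's profit is π_i = q_i(395 − Q) − 11q_i − q_i², with Q = q_i + Σ_{j≠i} q_j.
First-order condition: 384 − 4q_i − Σ_{j≠i} q_j = 0.
In a symmetric equilibrium every exporter chooses the same q, so Σ_{j≠i} q_j = 2q. The condition becomes 384 − 6q = 0, giving q = 384/6 = 64.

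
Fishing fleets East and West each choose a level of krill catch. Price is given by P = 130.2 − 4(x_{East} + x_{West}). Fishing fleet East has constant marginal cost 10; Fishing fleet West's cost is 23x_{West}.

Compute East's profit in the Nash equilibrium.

492.84

Fishing fleet East's profit: π = x_{East}(130.2 − 4(x_{East} + x_{West})) − 10x_{East}.
∂π/∂x_{East} = 120.2 − 8x_{East} − 4x_{West} = 0, so x_{East} = 15.025 − 0.5x_{West}.
By the same steps for West: x_{West} = 13.4 − 0.5x_{East}.
Solving the two reaction functions simultaneously: (1 − (−0.5)(−0.5))x_{East} = 15.025 − 0.5·13.4, so 0.75x_{East} = 8.325 and x_{East} = 11.1.
Then x_{West} = 13.4 − 0.5·11.1 = 7.85.
Price P = 130.2 − 4·18.95 = 54.4.
East's profit: (54.4 − 10)·11.1 = 492.84.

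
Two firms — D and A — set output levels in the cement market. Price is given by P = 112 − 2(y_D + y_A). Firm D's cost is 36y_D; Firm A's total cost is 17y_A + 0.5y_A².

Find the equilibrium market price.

59.75

Firm D's profit: π = y_D(112 − 2(y_D + y_A)) − 36y_D.
∂π/∂y_D = 76 − 4y_D − 2y_A = 0, so y_D = 19 − 0.5y_A.
For A: ∂π/∂y_A = 95 − 5y_A − 2y_D = 0 ⇒ y_A = 19 − 0.4y_D.
Plugging y_A into D's best response: y_D = 19 − 0.5(19 − 0.4y_D) ⇒ 0.8y_D = 9.5, so y_D = 11.875.
Then y_A = 19 − 0.4·11.875 = 14.25.
Equilibrium price: P = 112 − 2·26.125 = 59.75.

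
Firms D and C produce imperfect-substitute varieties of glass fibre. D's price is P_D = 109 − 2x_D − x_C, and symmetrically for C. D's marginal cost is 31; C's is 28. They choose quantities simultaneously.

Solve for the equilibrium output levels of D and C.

Firm D's profit: π = x_D(109 − 2x_D − x_C) − 31x_D.
∂π/∂x_D = 78 − 4x_D − x_C = 0 ⇒ x_D = 19.5 − 0.25x_C.
Similarly x_C = 20.25 − 0.25x_D.
Solving the two reaction functions simultaneously: (1 − (−0.25)(−0.25))x_D = 19.5 − 0.25·20.25, so 0.9375x_D = 14.4375 and x_D = 15.4.
Then x_C = 20.25 − 0.25·15.4 = 16.4.

15.4, 16.4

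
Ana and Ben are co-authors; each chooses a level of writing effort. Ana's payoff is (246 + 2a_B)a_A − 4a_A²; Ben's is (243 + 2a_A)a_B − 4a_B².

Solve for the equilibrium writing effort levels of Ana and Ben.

40.9, 40.6

Expanding Ana's payoff: 246a_A + 2a_Ba_A − 4a_A².
∂π/∂a_A = 246 + 2a_B − 8a_A = 0, so a_A = 30.75 + 0.25a_B.
Likewise for Ben: a_B = 30.375 + 0.25a_A.
Plugging a_B into Ana's best response: a_A = 30.75 + 0.25(30.375 + 0.25a_A) ⇒ 0.9375a_A = 1227/32, so a_A = 40.9.
Then a_B = 30.375 + 0.25·40.9 = 40.6.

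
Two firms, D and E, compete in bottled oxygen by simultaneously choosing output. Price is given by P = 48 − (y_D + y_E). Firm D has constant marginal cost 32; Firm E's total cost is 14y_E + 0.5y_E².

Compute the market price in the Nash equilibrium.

34.8

Firm D's profit: π = y_D(48 − (y_D + y_E)) − 32y_D.
∂π/∂y_D = 16 − 2y_D − y_E = 0, so y_D = 8 − 0.5y_E.
For E: ∂π/∂y_E = 34 − 3y_E − y_D = 0 ⇒ y_E = 34/3 − (1/3)y_D.
Substituting the second reaction function into the first: y_D = 8 − 0.5(34/3 − (1/3)y_D), which gives (5/6)y_D = 7/3 ⇒ y_D = 2.8.
Then y_E = 34/3 − (1/3)·2.8 = 10.4.
Equilibrium price: P = 48 − 13.2 = 34.8.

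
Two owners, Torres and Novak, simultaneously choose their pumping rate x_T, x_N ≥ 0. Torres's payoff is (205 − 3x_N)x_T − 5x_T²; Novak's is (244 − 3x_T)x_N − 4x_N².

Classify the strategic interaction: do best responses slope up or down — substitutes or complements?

strategic substitutes

Expanding Torres's payoff: 205x_T − 3x_Nx_T − 5x_T².
∂π/∂x_T = 205 − 3x_N − 10x_T = 0, so x_T = 20.5 − 0.3x_N.
The best-response slope dx_T/dx_N = −0.3 < 0: the reaction function is downward-sloping, so the choices are strategic substitutes.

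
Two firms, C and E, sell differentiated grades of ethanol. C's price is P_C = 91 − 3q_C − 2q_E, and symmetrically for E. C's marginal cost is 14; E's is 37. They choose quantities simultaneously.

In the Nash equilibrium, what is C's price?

Firm C's profit: π = q_C(91 − 3q_C − 2q_E) − 14q_C.
∂π/∂q_C = 77 − 6q_C − 2q_E = 0 ⇒ q_C = 77/6 − (1/3)q_E.
Similarly q_E = 9 − (1/3)q_C.
Substituting the second reaction function into the first: q_C = 77/6 − (1/3)(9 − (1/3)q_C), which gives (8/9)q_C = 59/6 ⇒ q_C = 11.0625.
Then q_E = 9 − (1/3)·11.0625 = 5.3125.
P_C = 91 − 3·11.0625 − 2·5.3125 = 47.1875.

47.1875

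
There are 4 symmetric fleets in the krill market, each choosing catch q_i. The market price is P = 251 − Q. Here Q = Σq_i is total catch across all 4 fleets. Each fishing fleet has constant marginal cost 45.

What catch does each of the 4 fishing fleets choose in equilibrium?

41.2

A representative fishing fleet's profit is π_i = q_i(251 − Q) − 45q_i, with Q = q_i + Σ_{j≠i} q_j.
First-order condition: 206 − 2q_i − Σ_{j≠i} q_j = 0.
Imposing symmetry (q_j = q for all j) turns Σ_{j≠i} q_j into 3q, so 206 = 5q and q = 41.2.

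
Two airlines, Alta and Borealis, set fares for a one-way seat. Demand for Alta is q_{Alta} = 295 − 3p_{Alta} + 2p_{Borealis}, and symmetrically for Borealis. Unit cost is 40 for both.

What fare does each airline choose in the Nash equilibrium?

103.75

Alta's profit: π = (p_{Alta} − 40)(295 − 3p_{Alta} + 2p_{Borealis}).
∂π/∂p_{Alta} = 415 − 6p_{Alta} + 2p_{Borealis} = 0 ⇒ p_{Alta} = 415/6 + (1/3)p_{Borealis}.
Setting p_{Alta} = p_{Borealis} in the reaction function: p_{Alta} = 415/6 + (1/3)p_{Alta}, so p_{Alta} = (415/6) / (2/3) = 103.75.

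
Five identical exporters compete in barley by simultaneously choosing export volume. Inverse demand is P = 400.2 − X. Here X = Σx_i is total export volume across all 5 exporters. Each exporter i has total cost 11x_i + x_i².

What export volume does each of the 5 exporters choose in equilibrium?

48.65

A representative exporter's profit is π_i = x_i(400.2 − X) − 11x_i − x_i², with X = x_i + Σ_{j≠i} x_j.
First-order condition: 389.2 − 4x_i − Σ_{j≠i} x_j = 0.
Imposing symmetry (x_j = x for all j) turns Σ_{j≠i} x_j into 4x, so 389.2 = 8x and x = 48.65.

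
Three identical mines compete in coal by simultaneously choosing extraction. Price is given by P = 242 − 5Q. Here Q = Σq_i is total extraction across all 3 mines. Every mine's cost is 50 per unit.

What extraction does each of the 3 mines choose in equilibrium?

9.6

A representative mine's profit is π_i = q_i(242 − 5Q) − 50q_i, with Q = q_i + Σ_{j≠i} q_j.
First-order condition: 192 − 10q_i − 5Σ_{j≠i} q_j = 0.
In a symmetric equilibrium every mine chooses the same q, so Σ_{j≠i} q_j = 2q. The condition becomes 192 − 20q = 0, giving q = 192/20 = 9.6.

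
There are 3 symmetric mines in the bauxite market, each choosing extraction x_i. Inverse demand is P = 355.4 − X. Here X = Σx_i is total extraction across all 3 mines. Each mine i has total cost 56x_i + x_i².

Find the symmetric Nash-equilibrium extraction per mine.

49.9

A representative mine's profit is π_i = x_i(355.4 − X) − 56x_i − x_i², with X = x_i + Σ_{j≠i} x_j.
First-order condition: 299.4 − 4x_i − Σ_{j≠i} x_j = 0.
With identical mines, set every x_j = x: then 299.4 − 4x − 2x = 0, i.e. x = 299.4/6 = 49.9.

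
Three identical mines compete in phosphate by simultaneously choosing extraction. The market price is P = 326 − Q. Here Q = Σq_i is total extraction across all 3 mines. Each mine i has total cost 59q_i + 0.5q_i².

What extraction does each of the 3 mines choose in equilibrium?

A representative mine's profit is π_i = q_i(326 − Q) − 59q_i − 0.5q_i², with Q = q_i + Σ_{j≠i} q_j.
First-order condition: 267 − 3q_i − Σ_{j≠i} q_j = 0.
With identical mines, set every q_j = q: then 267 − 3q − 2q = 0, i.e. q = 267/5 = 53.4.

53.4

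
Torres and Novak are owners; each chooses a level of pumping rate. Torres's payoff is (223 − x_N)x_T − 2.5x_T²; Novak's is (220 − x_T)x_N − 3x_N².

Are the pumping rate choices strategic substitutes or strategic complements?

Expanding Torres's payoff: 223x_T − x_Nx_T − 2.5x_T².
∂π/∂x_T = 223 − x_N − 5x_T = 0, so x_T = 44.6 − 0.2x_N.
The best-response slope dx_T/dx_N = −0.2 < 0: the reaction function is downward-sloping, so the choices are strategic substitutes.

strategic substitutes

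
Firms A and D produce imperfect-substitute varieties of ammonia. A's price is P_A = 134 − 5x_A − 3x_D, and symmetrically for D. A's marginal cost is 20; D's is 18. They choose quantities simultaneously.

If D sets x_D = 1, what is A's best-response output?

11.1

Firm A's profit: π = x_A(134 − 5x_A − 3x_D) − 20x_A.
∂π/∂x_A = 114 − 10x_A − 3x_D = 0 ⇒ x_A = 11.4 − 0.3x_D.
At x_D = 1: x_A = 11.4 − 0.3·1 = 11.1.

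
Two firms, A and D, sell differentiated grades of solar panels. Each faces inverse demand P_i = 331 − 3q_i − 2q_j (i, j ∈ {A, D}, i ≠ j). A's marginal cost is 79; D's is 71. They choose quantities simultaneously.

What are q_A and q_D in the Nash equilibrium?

31, 33

Firm A's profit: π = q_A(331 − 3q_A − 2q_D) − 79q_A.
∂π/∂q_A = 252 − 6q_A − 2q_D = 0 ⇒ q_A = 42 − (1/3)q_D.
Similarly q_D = 130/3 − (1/3)q_A.
Solving the two reaction functions simultaneously: (1 − (−1/3)(−1/3))q_A = 42 − (1/3)·(130/3), so (8/9)q_A = 248/9 and q_A = 31.
Then q_D = 130/3 − (1/3)·31 = 33.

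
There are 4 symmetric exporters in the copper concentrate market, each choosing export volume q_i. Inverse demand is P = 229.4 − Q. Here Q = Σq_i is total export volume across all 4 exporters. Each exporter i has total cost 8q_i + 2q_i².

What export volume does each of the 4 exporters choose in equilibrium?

24.6

A representative exporter's profit is π_i = q_i(229.4 − Q) − 8q_i − 2q_i², with Q = q_i + Σ_{j≠i} q_j.
First-order condition: 221.4 − 6q_i − Σ_{j≠i} q_j = 0.
With identical exporters, set every q_j = q: then 221.4 − 6q − 3q = 0, i.e. q = 221.4/9 = 24.6.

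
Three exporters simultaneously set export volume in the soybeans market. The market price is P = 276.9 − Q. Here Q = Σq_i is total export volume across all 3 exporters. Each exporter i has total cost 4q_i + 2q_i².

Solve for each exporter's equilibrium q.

34.1125

A representative exporter's profit is π_i = q_i(276.9 − Q) − 4q_i − 2q_i², with Q = q_i + Σ_{j≠i} q_j.
First-order condition: 272.9 − 6q_i − Σ_{j≠i} q_j = 0.
With identical exporters, set every q_j = q: then 272.9 − 6q − 2q = 0, i.e. q = 272.9/8 = 34.1125.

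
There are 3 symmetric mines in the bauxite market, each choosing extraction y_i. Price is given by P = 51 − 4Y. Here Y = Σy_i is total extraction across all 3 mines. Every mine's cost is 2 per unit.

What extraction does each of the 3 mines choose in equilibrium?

A representative mine's profit is π_i = y_i(51 − 4Y) − 2y_i, with Y = y_i + Σ_{j≠i} y_j.
First-order condition: 49 − 8y_i − 4Σ_{j≠i} y_j = 0.
Imposing symmetry (y_j = y for all j) turns Σ_{j≠i} y_j into 2y, so 49 = 16y and y = 3.0625.

3.0625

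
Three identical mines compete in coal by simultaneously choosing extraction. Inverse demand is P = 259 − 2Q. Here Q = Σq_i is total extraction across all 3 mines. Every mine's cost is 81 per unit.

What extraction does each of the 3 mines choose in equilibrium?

22.25

A representative mine's profit is π_i = q_i(259 − 2Q) − 81q_i, with Q = q_i + Σ_{j≠i} q_j.
First-order condition: 178 − 4q_i − 2Σ_{j≠i} q_j = 0.
Imposing symmetry (q_j = q for all j) turns Σ_{j≠i} q_j into 2q, so 178 = 8q and q = 22.25.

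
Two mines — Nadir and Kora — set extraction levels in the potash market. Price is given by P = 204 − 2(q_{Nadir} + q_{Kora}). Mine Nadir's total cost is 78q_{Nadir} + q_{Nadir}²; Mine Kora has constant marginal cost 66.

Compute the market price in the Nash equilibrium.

123.6

Mine Nadir's profit: π = q_{Nadir}(204 − 2(q_{Nadir} + q_{Kora})) − 78q_{Nadir} − q_{Nadir}².
∂π/∂q_{Nadir} = 126 − 6q_{Nadir} − 2q_{Kora} = 0, so q_{Nadir} = 21 − (1/3)q_{Kora}.
For Kora: ∂π/∂q_{Kora} = 138 − 4q_{Kora} − 2q_{Nadir} = 0 ⇒ q_{Kora} = 34.5 − 0.5q_{Nadir}.
Substituting the second reaction function into the first: q_{Nadir} = 21 − (1/3)(34.5 − 0.5q_{Nadir}), which gives (5/6)q_{Nadir} = 9.5 ⇒ q_{Nadir} = 11.4.
Then q_{Kora} = 34.5 − 0.5·11.4 = 28.8.
Equilibrium price: P = 204 − 2·40.2 = 123.6.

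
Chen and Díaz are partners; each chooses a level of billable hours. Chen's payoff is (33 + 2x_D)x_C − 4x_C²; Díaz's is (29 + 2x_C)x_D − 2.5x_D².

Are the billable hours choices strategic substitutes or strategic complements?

strategic complements

Expanding Chen's payoff: 33x_C + 2x_Dx_C − 4x_C².
∂π/∂x_C = 33 + 2x_D − 8x_C = 0, so x_C = 4.125 + 0.25x_D.
The best-response slope dx_C/dx_D = 0.25 > 0: the reaction function is upward-sloping, so the choices are strategic complements.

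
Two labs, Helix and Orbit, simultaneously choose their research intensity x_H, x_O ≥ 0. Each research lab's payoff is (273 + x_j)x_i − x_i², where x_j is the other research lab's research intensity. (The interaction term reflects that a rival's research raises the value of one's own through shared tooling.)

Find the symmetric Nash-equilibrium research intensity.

Helix's payoff is (273 + x_O)x_H − x_H².
∂π/∂x_H = 273 + x_O − 2x_H = 0, so x_H = 136.5 + 0.5x_O.
Setting x_H = x_O in the reaction function: x_H = 136.5 + 0.5x_H, so x_H = 136.5 / 0.5 = 273.

273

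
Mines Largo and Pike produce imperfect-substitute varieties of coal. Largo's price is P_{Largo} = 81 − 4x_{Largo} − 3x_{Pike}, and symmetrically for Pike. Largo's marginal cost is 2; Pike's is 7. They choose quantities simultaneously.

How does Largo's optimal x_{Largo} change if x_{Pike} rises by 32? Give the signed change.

-12

Mine Largo's profit: π = x_{Largo}(81 − 4x_{Largo} − 3x_{Pike}) − 2x_{Largo}.
∂π/∂x_{Largo} = 79 − 8x_{Largo} − 3x_{Pike} = 0 ⇒ x_{Largo} = 9.875 − 0.375x_{Pike}.
The reaction-function slope is −0.375, so a 32-unit rise in x_{Pike} moves x_{Largo} by −0.375 × 32 = −12. Largo's best response falls — the actions are strategic substitutes.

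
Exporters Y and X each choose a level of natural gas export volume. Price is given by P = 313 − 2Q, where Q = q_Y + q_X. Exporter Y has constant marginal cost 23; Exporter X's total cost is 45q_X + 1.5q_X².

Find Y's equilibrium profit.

Exporter Y's profit: π = q_Y(313 − 2(q_Y + q_X)) − 23q_Y.
∂π/∂q_Y = 290 − 4q_Y − 2q_X = 0, so q_Y = 72.5 − 0.5q_X.
For X: ∂π/∂q_X = 268 − 7q_X − 2q_Y = 0 ⇒ q_X = 268/7 − (2/7)q_Y.
Plugging q_X into Y's best response: q_Y = 72.5 − 0.5(268/7 − (2/7)q_Y) ⇒ (6/7)q_Y = 747/14, so q_Y = 62.25.
Then q_X = 268/7 − (2/7)·62.25 = 20.5.
Price P = 313 − 2·82.75 = 147.5.
Y's profit: (147.5 − 23)·62.25 = 7750.125.

7750.125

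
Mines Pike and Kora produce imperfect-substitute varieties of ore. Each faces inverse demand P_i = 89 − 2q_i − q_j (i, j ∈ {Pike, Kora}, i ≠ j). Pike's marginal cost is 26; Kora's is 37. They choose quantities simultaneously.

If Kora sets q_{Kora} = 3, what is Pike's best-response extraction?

Mine Pike's profit: π = q_{Pike}(89 − 2q_{Pike} − q_{Kora}) − 26q_{Pike}.
∂π/∂q_{Pike} = 63 − 4q_{Pike} − q_{Kora} = 0 ⇒ q_{Pike} = 15.75 − 0.25q_{Kora}.
At q_{Kora} = 3: q_{Pike} = 15.75 − 0.25·3 = 15.

15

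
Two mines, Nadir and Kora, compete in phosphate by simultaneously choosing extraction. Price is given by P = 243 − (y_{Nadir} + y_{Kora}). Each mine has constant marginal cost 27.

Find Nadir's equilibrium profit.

Mine Nadir's profit: π = y_{Nadir}(243 − (y_{Nadir} + y_{Kora})) − 27y_{Nadir}.
∂π/∂y_{Nadir} = 216 − 2y_{Nadir} − y_{Kora} = 0, so y_{Nadir} = 108 − 0.5y_{Kora}.
The game is symmetric, so in equilibrium y_{Kora} = y_{Nadir}: the reaction function gives 1.5y_{Nadir} = 108, hence y_{Nadir} = 72.
Price P = 243 − 144 = 99.
Nadir's profit: (99 − 27)·72 = 5184.

5184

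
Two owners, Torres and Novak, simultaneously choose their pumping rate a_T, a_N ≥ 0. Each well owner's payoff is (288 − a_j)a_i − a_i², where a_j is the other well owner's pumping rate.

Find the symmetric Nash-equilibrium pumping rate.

96

Torres's payoff is (288 − a_N)a_T − a_T².
∂π/∂a_T = 288 − a_N − 2a_T = 0, so a_T = 144 − 0.5a_N.
Setting a_T = a_N in the reaction function: a_T = 144 − 0.5a_T, so a_T = 144 / 1.5 = 96.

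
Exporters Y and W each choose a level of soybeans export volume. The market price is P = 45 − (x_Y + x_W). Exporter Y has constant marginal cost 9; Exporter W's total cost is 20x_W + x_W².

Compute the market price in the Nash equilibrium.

26

Exporter Y's profit: π = x_Y(45 − (x_Y + x_W)) − 9x_Y.
∂π/∂x_Y = 36 − 2x_Y − x_W = 0, so x_Y = 18 − 0.5x_W.
For W: ∂π/∂x_W = 25 − 4x_W − x_Y = 0 ⇒ x_W = 6.25 − 0.25x_Y.
Plugging x_W into Y's best response: x_Y = 18 − 0.5(6.25 − 0.25x_Y) ⇒ 0.875x_Y = 14.875, so x_Y = 17.
Then x_W = 6.25 − 0.25·17 = 2.
Equilibrium price: P = 45 − 19 = 26.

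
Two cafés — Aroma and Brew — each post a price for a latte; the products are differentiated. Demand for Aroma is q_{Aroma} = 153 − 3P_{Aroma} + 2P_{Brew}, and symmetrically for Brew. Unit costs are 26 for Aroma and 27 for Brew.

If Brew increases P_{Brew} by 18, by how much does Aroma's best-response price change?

Aroma's profit: π = (P_{Aroma} − 26)(153 − 3P_{Aroma} + 2P_{Brew}).
∂π/∂P_{Aroma} = 231 − 6P_{Aroma} + 2P_{Brew} = 0 ⇒ P_{Aroma} = 38.5 + (1/3)P_{Brew}.
The reaction-function slope is 1/3, so an 18-unit rise in P_{Brew} moves P_{Aroma} by 1/3 × 18 = 6. Aroma's best response rises — the actions are strategic complements.

6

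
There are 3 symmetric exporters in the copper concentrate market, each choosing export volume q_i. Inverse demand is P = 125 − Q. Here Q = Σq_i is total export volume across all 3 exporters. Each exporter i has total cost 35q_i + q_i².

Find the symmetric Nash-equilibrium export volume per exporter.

15

A representative exporter's profit is π_i = q_i(125 − Q) − 35q_i − q_i², with Q = q_i + Σ_{j≠i} q_j.
First-order condition: 90 − 4q_i − Σ_{j≠i} q_j = 0.
In a symmetric equilibrium every exporter chooses the same q, so Σ_{j≠i} q_j = 2q. The condition becomes 90 − 6q = 0, giving q = 90/6 = 15.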